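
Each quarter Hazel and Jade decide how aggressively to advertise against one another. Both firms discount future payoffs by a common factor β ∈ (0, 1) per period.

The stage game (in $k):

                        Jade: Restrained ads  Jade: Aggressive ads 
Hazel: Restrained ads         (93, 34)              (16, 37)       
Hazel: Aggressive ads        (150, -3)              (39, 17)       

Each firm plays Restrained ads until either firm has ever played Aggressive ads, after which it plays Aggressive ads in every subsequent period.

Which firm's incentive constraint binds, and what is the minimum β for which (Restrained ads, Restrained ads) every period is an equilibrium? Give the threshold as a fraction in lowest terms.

For Hazel: deviation gain 150−93 = 57, per-period punishment loss 93−39 = 54. IC gives β ≥ 57/111 = 19/37.
For Jade: gain 3, loss 17 per period, so β ≥ 3/20.
The tighter constraint is Hazel's, so cooperation needs β ≥ 19/37.

Hazel; β ≥ 19/37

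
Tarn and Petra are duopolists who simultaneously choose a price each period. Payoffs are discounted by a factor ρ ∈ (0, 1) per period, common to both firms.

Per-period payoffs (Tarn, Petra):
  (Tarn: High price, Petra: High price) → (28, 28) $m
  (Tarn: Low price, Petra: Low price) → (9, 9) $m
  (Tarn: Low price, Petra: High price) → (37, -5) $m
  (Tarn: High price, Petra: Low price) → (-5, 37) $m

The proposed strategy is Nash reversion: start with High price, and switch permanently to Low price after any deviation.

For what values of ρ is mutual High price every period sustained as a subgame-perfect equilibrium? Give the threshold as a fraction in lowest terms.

9/28

Cooperation forever yields 28 each period: 28/(1−ρ).
Deviating yields 37 once, then 9 forever: 37 + 9ρ/(1−ρ).
No profitable deviation requires 28/(1−ρ) ≥ 37 + 9ρ/(1−ρ).
Multiplying by (1−ρ): 28 ≥ 37(1−ρ) + 9ρ = 37 − 28ρ.
So 28ρ ≥ 9, i.e. ρ ≥ 9/28.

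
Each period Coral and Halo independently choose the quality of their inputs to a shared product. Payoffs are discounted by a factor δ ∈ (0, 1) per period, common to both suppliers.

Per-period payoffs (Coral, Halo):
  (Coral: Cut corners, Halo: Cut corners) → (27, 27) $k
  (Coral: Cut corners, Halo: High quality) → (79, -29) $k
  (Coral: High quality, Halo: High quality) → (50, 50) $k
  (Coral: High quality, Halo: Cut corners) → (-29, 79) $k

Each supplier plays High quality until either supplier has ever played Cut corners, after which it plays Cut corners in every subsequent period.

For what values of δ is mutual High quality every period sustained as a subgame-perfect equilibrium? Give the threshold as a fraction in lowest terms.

29/52

Cooperation forever yields 50 each period: 50/(1−δ).
Deviating yields 79 once, then 27 forever: 79 + 27δ/(1−δ).
No profitable deviation requires 50/(1−δ) ≥ 79 + 27δ/(1−δ).
Multiplying by (1−δ): 50 ≥ 79(1−δ) + 27δ = 79 − 52δ.
So 52δ ≥ 29, i.e. δ ≥ 29/52.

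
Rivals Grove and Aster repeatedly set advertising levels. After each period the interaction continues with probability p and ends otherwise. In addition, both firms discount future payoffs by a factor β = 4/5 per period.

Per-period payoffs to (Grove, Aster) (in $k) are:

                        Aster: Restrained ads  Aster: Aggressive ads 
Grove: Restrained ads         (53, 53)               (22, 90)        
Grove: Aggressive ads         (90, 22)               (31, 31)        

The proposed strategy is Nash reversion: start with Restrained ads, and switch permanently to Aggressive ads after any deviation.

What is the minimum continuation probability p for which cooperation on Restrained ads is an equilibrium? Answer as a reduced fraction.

Expected continuation weight on next period's payoff is β·p = 4/5·p, which plays the role of the discount factor.
Cooperation requires 4/5·p ≥ (90−53)/(90−31) = 37/59, hence p ≥ 185/236.

185/236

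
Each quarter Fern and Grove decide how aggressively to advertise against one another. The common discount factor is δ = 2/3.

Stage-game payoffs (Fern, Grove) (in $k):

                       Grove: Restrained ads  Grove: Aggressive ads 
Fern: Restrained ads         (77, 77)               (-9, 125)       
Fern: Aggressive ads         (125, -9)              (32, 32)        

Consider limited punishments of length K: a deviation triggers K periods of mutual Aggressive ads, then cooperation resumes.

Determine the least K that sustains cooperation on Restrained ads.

IC: δ(1−δ^K)/(1−δ) ≥ (125−77)/(77−32) = 16/15.
With δ = 2/3: need 1 − δ^K ≥ 16/15·(1−2/3)/(2/3), i.e. δ^K ≤ 0.4667.
Since (2/3)^1 = 0.6667 and (2/3)^2 = 0.4444, the smallest such K is 2.

2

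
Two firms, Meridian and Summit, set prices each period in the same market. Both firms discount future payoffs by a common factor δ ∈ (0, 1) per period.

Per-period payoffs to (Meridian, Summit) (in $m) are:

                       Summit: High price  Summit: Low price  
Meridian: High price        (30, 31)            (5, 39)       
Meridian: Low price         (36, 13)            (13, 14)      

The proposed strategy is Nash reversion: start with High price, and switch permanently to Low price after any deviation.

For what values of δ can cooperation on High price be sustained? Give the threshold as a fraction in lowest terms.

Meridian: cooperation gives 30 each period; deviation gives 36 once then 13 forever.
  30/(1−δ) ≥ 36 + 13δ/(1−δ) ⇒ δ ≥ 6/23.
Summit: cooperation gives 31 each period; deviation gives 39 once then 14 forever.
  δ ≥ 8/25.
Both must hold, so the binding constraint is Summit's: δ ≥ 8/25.

8/25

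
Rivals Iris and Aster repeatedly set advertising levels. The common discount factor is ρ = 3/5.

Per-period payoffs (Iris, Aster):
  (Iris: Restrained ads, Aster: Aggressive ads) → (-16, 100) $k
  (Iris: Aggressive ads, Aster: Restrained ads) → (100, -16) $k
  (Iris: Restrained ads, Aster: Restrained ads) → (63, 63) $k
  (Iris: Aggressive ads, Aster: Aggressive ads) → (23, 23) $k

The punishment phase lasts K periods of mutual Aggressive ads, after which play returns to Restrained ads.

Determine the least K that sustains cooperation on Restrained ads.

2

IC: ρ(1−ρ^K)/(1−ρ) ≥ (100−63)/(63−23) = 37/40.
With ρ = 3/5: need 1 − ρ^K ≥ 37/40·(1−3/5)/(3/5), i.e. ρ^K ≤ 0.3833.
Since (3/5)^1 = 0.6000 and (3/5)^2 = 0.3600, the smallest such K is 2.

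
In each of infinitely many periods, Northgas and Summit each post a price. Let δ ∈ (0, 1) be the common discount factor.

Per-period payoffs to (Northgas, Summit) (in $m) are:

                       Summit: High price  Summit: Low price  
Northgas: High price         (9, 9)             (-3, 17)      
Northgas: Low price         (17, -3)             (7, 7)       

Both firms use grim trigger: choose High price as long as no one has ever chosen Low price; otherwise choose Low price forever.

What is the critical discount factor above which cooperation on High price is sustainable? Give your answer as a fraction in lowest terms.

One-period gain from deviating is 17 − 9 = 8. The loss is 9 − 7 = 2 in every subsequent period, with present value 2·δ/(1−δ).
Deviation is unprofitable when 2·δ/(1−δ) ≥ 8, i.e. δ/(1−δ) ≥ 4.
Equivalently δ ≥ 8/(8+2) = 4/5.

4/5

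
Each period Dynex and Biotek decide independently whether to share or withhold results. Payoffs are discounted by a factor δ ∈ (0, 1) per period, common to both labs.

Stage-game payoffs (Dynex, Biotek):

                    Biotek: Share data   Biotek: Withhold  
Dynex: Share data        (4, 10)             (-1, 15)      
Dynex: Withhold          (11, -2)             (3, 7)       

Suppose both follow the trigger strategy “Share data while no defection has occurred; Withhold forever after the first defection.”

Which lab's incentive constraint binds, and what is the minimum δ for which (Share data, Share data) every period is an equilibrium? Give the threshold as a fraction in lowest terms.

Dynex; δ ≥ 7/8

Dynex: cooperation gives 4 each period; deviation gives 11 once then 3 forever.
  4/(1−δ) ≥ 11 + 3δ/(1−δ) ⇒ δ ≥ 7/8.
Biotek: cooperation gives 10 each period; deviation gives 15 once then 7 forever.
  δ ≥ 5/8.
Both must hold, so the binding constraint is Dynex's: δ ≥ 7/8.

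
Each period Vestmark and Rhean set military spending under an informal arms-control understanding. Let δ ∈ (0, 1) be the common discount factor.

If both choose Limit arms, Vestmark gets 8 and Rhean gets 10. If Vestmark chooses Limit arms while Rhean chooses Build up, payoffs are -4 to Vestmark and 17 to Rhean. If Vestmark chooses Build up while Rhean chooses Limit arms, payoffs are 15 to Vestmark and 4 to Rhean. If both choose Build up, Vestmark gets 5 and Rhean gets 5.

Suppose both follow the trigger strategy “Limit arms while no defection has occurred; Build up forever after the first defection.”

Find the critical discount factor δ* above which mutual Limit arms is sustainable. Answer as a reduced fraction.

7/10

Vestmark's threshold: (15−8)/(15−5) = 7/10.
Rhean's threshold: (17−10)/(17−5) = 7/12.
7/10 > 7/12, so Vestmark binds and δ* = 7/10.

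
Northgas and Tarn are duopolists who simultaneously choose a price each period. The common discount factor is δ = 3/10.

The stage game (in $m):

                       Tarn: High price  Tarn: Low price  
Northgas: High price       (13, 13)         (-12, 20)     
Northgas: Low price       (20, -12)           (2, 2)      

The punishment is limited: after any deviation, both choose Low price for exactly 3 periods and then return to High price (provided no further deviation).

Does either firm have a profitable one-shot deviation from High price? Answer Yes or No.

IC: δ+…+δ^3 ≥ (20−13)/(13−2) = 7/11.
At δ = 3/10: partial sum = 0.4170 < 0.6364. Cooperation not sustainable.

Yes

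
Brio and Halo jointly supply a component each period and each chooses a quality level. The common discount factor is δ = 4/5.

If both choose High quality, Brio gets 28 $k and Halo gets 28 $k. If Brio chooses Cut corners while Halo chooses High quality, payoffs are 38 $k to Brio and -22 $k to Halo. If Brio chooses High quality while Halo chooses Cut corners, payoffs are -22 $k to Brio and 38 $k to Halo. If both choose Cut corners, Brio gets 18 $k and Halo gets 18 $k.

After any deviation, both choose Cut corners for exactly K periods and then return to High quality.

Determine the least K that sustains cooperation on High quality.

2

IC: δ(1−δ^K)/(1−δ) ≥ (38−28)/(28−18) = 1.
With δ = 4/5: need 1 − δ^K ≥ 1·(1−4/5)/(4/5), i.e. δ^K ≤ 0.7500.
Since (4/5)^1 = 0.8000 and (4/5)^2 = 0.6400, the smallest such K is 2.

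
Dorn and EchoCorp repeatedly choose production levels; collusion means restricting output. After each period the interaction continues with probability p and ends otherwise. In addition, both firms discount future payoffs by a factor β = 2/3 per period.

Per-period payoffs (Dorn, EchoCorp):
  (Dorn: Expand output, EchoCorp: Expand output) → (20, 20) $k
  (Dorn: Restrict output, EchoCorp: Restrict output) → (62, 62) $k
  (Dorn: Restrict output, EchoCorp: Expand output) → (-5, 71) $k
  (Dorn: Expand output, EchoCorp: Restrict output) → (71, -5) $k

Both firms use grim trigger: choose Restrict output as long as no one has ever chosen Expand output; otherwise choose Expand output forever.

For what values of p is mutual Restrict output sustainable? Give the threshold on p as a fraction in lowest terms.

Expected continuation weight on next period's payoff is β·p = 2/3·p, which plays the role of the discount factor.
Cooperation requires 2/3·p ≥ (71−62)/(71−20) = 3/17, hence p ≥ 9/34.

9/34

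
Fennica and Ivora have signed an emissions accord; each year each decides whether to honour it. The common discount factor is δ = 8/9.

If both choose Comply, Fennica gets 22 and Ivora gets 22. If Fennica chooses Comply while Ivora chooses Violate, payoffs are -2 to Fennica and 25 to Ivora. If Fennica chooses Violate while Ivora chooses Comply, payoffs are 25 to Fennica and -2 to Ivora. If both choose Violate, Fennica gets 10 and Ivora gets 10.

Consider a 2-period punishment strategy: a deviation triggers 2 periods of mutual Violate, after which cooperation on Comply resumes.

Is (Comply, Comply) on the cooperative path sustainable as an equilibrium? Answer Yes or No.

IC: δ+…+δ^2 ≥ (25−22)/(22−10) = 1/4.
At δ = 8/9: partial sum = 1.6790 ≥ 0.2500. Cooperation sustainable.

Yes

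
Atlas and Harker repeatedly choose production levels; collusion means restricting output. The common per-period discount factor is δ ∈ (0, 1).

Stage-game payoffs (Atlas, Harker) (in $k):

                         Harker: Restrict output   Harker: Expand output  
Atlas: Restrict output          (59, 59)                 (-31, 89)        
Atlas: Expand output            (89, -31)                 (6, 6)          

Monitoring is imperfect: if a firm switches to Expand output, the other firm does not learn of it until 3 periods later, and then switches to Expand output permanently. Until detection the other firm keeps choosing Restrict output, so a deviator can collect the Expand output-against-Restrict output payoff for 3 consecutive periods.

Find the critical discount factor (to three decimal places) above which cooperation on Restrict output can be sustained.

0.712

A deviator earns 89 for 3 periods, then 6 forever; cooperating earns 59 forever. Multiplying the IC by (1−δ):
59 ≥ 89(1−δ^3) + 6δ^3, so 83·δ^3 ≥ 30 and δ^3 ≥ 30/83.
δ ≥ (30/83)^(1/3) ≈ 0.712.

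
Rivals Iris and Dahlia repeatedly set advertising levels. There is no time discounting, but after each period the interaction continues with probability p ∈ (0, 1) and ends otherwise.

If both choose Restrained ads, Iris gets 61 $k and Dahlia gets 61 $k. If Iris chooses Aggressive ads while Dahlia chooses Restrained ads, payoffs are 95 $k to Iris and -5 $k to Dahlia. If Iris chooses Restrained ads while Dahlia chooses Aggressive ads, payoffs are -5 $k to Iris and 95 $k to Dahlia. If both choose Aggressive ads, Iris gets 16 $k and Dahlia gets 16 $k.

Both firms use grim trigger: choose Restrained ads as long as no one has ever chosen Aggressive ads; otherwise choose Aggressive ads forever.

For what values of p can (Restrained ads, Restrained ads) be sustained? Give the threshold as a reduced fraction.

34/79

Expected cooperation value is 61 + p·61 + p²·61 + … = 61/(1−p); deviation gives 95 + p·16/(1−p).
61 ≥ 95(1−p) + 16p ⇒ 79p ≥ 34 ⇒ p ≥ 34/79.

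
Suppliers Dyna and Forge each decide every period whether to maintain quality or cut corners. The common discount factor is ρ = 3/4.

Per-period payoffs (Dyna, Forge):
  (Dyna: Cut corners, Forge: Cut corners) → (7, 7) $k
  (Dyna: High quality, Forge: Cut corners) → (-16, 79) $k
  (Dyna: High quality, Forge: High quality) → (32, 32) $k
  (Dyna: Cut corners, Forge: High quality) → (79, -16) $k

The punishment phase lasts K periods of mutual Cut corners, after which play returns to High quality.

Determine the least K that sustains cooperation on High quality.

Need Σ_{k=1}^{K} ρ^k ≥ (79−32)/(32−7) = 1.8800 at ρ = 3/4.
At K = 3 the sum is 1.7344 < 1.8800; at K = 4 it is 2.0508 ≥ 1.8800.
So the minimum punishment length is K = 4.

4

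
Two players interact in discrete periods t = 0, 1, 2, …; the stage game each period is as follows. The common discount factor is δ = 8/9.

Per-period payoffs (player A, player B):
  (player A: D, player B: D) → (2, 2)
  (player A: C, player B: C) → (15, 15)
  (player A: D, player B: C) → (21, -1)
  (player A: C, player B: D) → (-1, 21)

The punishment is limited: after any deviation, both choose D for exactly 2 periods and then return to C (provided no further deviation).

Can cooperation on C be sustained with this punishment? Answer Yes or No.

IC: δ+…+δ^2 ≥ (21−15)/(15−2) = 6/13.
At δ = 8/9: partial sum = 1.6790 ≥ 0.4615. Cooperation sustainable.

Yes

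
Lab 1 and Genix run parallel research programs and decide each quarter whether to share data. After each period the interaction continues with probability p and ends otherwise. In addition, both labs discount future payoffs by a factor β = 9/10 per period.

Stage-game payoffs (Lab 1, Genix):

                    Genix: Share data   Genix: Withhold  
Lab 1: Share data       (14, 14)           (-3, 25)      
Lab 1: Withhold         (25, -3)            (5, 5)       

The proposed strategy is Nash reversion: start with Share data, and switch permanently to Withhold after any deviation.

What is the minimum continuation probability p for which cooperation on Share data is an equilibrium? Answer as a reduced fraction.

11/18

Expected continuation weight on next period's payoff is β·p = 9/10·p, which plays the role of the discount factor.
Cooperation requires 9/10·p ≥ (25−14)/(25−5) = 11/20, hence p ≥ 11/18.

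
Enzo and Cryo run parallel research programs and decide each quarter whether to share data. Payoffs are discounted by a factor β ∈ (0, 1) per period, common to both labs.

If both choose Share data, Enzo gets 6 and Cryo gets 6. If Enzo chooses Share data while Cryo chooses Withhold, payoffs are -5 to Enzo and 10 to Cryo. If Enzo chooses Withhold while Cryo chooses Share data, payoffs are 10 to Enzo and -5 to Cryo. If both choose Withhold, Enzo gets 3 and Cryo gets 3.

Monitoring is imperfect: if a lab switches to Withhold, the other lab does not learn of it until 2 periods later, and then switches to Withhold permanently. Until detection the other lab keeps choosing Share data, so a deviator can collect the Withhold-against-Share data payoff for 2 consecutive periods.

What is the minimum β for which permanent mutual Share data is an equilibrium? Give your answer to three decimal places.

The best deviation is to choose Withhold for all 2 undetected periods, earning 10 each, then 3 forever once detected.
Deviation value: 10(1−β^2)/(1−β) + 3β^2/(1−β); cooperation value: 6/(1−β).
IC: 6 ≥ 10(1−β^2) + 3β^2 = 10 − 7β^2.
So β^2 ≥ 4/7, giving β ≥ (4/7)^(1/2) ≈ 0.756.

0.756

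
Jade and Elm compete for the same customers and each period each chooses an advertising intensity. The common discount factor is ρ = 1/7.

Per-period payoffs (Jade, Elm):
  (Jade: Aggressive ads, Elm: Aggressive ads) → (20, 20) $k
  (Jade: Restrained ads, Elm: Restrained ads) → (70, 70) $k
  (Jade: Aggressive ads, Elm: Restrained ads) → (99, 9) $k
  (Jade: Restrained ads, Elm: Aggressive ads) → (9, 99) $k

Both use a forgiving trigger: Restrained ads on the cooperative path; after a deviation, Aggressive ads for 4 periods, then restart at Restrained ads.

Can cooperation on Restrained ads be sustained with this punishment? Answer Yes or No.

Comparing payoff streams over the 5 periods until play realigns: cooperate → 70(1+ρ+…+ρ^4); deviate → 99 + 20(ρ+…+ρ^4).
Cooperation is sustained iff (70−20)(ρ+…+ρ^4) ≥ 99−70.
ρ+…+ρ^4 = 1/7·(1−(1/7)^4)/(1−1/7) = 0.1666, and (99−70)/(70−20) = 0.5800.
0.1666 < 0.5800, so cooperation is not sustainable.

No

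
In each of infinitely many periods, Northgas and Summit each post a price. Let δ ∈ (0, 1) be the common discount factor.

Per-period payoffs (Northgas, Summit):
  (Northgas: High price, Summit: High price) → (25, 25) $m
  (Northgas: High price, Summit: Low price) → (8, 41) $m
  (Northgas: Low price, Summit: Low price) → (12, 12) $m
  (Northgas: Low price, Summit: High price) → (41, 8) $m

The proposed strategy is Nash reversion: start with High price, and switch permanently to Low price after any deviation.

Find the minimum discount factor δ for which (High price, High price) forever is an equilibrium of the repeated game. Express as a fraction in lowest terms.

16/29

One-period gain from deviating is 41 − 25 = 16. The loss is 25 − 12 = 13 in every subsequent period, with present value 13·δ/(1−δ).
Deviation is unprofitable when 13·δ/(1−δ) ≥ 16, i.e. δ/(1−δ) ≥ 16/13.
Equivalently δ ≥ 16/(16+13) = 16/29.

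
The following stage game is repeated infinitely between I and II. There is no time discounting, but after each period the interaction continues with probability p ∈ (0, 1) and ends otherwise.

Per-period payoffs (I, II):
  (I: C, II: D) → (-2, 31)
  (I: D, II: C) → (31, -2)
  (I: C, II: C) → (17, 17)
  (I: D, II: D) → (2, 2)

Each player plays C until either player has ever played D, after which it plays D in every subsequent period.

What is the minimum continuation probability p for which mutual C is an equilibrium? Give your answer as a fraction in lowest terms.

14/29

With no time discounting, the continuation probability p plays the role of the discount factor.
Grim-trigger IC: 17/(1−p) ≥ 31 + 2p/(1−p) ⇒ p ≥ (31−17)/(31−2) = 14/29.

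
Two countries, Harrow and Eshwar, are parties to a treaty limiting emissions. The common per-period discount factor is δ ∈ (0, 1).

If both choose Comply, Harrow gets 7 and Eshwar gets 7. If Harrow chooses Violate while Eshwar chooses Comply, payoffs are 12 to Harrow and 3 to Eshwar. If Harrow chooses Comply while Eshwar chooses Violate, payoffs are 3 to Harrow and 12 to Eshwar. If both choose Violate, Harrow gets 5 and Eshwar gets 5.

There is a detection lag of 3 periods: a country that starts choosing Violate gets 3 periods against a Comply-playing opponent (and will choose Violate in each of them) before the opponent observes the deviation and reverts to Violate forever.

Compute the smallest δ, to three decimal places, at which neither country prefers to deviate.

The best deviation is to choose Violate for all 3 undetected periods, earning 12 each, then 5 forever once detected.
Deviation value: 12(1−δ^3)/(1−δ) + 5δ^3/(1−δ); cooperation value: 7/(1−δ).
IC: 7 ≥ 12(1−δ^3) + 5δ^3 = 12 − 7δ^3.
So δ^3 ≥ 5/7, giving δ ≥ (5/7)^(1/3) ≈ 0.894.

0.894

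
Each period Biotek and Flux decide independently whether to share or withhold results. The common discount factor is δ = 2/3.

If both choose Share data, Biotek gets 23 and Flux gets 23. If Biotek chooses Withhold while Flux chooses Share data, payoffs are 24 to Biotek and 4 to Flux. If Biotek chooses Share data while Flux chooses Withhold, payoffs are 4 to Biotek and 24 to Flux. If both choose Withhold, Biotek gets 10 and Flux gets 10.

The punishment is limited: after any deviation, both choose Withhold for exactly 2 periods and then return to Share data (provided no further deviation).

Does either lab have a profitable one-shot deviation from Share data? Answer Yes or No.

Comparing payoff streams over the 3 periods until play realigns: cooperate → 23(1+δ+…+δ^2); deviate → 24 + 10(δ+…+δ^2).
Cooperation is sustained iff (23−10)(δ+…+δ^2) ≥ 24−23.
δ+…+δ^2 = 2/3·(1−(2/3)^2)/(1−2/3) = 1.1111, and (24−23)/(23−10) = 0.0769.
1.1111 ≥ 0.0769, so cooperation is sustainable.

No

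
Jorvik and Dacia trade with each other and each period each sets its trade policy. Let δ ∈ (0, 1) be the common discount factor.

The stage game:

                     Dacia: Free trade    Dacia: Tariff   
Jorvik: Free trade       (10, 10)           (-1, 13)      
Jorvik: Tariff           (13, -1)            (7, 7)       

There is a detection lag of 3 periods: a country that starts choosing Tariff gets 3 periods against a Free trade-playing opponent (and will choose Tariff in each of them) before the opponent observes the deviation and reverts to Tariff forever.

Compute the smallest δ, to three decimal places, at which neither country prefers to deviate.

Deviating for the 3 undetected periods gains 13−10 = 3 per period over cooperation, then loses 10−7 = 3 per period forever once punishment starts.
Gain: 3(1 + δ + … + δ^2); loss: 3·δ^3/(1−δ).
No profitable deviation ⇔ 3(1−δ^3) ≤ 3·δ^3, i.e. δ^3 ≥ 3/(3+3) = 1/2.
Hence δ ≥ (1/2)^(1/3) ≈ 0.794.

0.794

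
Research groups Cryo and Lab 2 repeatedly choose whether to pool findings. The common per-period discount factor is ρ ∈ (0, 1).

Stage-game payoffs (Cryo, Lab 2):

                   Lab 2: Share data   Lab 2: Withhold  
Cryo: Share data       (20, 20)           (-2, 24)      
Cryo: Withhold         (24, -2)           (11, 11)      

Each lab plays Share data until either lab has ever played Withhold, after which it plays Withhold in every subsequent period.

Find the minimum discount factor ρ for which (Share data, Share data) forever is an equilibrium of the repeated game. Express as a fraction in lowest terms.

4/13

20/(1−ρ) ≥ 24 + 11ρ/(1−ρ)
20 ≥ 24 − 13ρ
ρ ≥ 4/13.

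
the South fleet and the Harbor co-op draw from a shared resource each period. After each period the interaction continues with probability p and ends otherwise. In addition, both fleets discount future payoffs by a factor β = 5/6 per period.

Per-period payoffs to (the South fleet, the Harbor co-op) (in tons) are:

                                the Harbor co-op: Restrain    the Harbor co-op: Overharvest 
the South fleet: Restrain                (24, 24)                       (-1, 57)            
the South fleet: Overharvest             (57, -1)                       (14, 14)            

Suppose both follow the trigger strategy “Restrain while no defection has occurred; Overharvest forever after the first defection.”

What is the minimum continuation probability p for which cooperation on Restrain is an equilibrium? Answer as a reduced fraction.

With continuation probability p and discount β, the effective per-period discount factor is βp.
Grim-trigger IC: βp ≥ (57−24)/(57−14) = 33/43.
So p ≥ (33/43)/(5/6) = 198/215.

198/215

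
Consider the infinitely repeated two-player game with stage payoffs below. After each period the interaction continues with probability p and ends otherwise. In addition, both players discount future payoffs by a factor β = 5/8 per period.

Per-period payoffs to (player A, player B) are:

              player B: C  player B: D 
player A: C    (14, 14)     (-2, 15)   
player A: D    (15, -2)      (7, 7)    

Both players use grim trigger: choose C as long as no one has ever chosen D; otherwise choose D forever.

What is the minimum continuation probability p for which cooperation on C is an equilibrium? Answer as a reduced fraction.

Expected continuation weight on next period's payoff is β·p = 5/8·p, which plays the role of the discount factor.
Cooperation requires 5/8·p ≥ (15−14)/(15−7) = 1/8, hence p ≥ 1/5.

1/5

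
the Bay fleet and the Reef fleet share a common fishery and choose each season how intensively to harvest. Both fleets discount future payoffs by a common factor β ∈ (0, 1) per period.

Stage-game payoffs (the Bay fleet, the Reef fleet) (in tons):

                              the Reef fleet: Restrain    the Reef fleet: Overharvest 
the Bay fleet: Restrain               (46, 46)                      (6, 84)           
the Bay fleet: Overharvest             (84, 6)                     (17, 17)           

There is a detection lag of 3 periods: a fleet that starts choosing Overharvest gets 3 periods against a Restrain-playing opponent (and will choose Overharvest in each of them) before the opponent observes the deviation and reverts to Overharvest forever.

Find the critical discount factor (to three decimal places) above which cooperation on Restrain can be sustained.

0.828

A deviator earns 84 for 3 periods, then 17 forever; cooperating earns 46 forever. Multiplying the IC by (1−β):
46 ≥ 84(1−β^3) + 17β^3, so 67·β^3 ≥ 38 and β^3 ≥ 38/67.
β ≥ (38/67)^(1/3) ≈ 0.828.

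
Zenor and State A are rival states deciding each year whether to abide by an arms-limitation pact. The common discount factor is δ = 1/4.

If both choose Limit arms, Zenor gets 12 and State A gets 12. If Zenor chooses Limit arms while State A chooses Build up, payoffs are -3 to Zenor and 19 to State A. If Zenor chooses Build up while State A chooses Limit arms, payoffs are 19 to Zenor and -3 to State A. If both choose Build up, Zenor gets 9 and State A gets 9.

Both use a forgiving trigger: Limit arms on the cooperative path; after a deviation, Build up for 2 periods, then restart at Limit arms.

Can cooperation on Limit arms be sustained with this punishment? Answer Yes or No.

Comparing payoff streams over the 3 periods until play realigns: cooperate → 12(1+δ+…+δ^2); deviate → 19 + 9(δ+…+δ^2).
Cooperation is sustained iff (12−9)(δ+…+δ^2) ≥ 19−12.
δ+…+δ^2 = 1/4·(1−(1/4)^2)/(1−1/4) = 0.3125, and (19−12)/(12−9) = 2.3333.
0.3125 < 2.3333, so cooperation is not sustainable.

No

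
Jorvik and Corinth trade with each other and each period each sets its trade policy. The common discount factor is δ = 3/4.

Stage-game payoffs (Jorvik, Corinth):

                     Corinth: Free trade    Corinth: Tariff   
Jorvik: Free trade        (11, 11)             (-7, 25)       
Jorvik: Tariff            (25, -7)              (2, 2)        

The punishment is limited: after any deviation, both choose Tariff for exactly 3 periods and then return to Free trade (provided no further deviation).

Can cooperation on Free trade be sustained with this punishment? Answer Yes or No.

Yes

IC: δ+…+δ^3 ≥ (25−11)/(11−2) = 14/9.
At δ = 3/4: partial sum = 1.7344 ≥ 1.5556. Cooperation sustainable.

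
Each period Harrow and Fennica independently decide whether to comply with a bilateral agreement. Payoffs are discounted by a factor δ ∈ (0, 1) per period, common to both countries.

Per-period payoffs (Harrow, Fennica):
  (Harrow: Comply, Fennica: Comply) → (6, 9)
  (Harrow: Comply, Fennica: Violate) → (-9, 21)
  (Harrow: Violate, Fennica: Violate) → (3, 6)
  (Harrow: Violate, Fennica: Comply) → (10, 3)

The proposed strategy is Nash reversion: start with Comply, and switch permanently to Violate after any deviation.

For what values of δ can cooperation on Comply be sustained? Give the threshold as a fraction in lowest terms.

For Harrow: deviation gain 10−6 = 4, per-period punishment loss 6−3 = 3. IC gives δ ≥ 4/7.
For Fennica: gain 12, loss 3 per period, so δ ≥ 12/15 = 4/5.
The tighter constraint is Fennica's, so cooperation needs δ ≥ 4/5.

4/5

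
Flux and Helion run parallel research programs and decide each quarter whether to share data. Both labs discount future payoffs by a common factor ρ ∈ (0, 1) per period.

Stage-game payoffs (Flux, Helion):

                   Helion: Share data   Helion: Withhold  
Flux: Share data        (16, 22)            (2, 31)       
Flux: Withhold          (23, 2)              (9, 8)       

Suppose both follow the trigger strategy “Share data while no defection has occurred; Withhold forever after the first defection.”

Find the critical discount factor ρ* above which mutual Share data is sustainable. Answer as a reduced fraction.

1/2

For Flux: deviation gain 23−16 = 7, per-period punishment loss 16−9 = 7. IC gives ρ ≥ 7/14 = 1/2.
For Helion: gain 9, loss 14 per period, so ρ ≥ 9/23.
The tighter constraint is Flux's, so cooperation needs ρ ≥ 1/2.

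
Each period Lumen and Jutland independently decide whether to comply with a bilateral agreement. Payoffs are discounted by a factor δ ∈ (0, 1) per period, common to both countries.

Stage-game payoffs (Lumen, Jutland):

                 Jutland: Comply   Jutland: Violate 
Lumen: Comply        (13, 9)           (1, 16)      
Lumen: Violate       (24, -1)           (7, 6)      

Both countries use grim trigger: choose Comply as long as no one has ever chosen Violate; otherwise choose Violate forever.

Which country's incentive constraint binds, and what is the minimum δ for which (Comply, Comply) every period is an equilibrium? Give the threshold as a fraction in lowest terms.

Lumen's threshold: (24−13)/(24−7) = 11/17.
Jutland's threshold: (16−9)/(16−6) = 7/10.
11/17 < 7/10, so Jutland binds and δ* = 7/10.

Jutland; δ ≥ 7/10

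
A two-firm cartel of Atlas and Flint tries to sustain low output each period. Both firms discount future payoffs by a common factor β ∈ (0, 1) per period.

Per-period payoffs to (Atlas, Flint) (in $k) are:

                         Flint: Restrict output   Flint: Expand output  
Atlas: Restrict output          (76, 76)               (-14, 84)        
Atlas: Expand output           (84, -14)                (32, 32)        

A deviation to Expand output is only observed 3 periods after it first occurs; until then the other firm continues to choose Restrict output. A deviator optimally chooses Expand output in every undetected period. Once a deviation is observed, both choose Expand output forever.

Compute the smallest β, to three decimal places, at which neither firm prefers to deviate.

0.536

The best deviation is to choose Expand output for all 3 undetected periods, earning 84 each, then 32 forever once detected.
Deviation value: 84(1−β^3)/(1−β) + 32β^3/(1−β); cooperation value: 76/(1−β).
IC: 76 ≥ 84(1−β^3) + 32β^3 = 84 − 52β^3.
So β^3 ≥ 8/52 = 2/13, giving β ≥ (2/13)^(1/3) ≈ 0.536.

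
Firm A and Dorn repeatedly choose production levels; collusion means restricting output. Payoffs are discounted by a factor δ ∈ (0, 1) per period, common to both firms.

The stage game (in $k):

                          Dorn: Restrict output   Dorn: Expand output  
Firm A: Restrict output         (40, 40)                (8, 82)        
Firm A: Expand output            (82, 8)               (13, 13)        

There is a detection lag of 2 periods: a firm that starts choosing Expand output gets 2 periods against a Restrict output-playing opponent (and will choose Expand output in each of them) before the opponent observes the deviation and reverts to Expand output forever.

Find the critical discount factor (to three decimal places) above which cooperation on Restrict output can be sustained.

0.780

A deviator earns 82 for 2 periods, then 13 forever; cooperating earns 40 forever. Multiplying the IC by (1−δ):
40 ≥ 82(1−δ^2) + 13δ^2, so 69·δ^2 ≥ 42 and δ^2 ≥ 14/23.
δ ≥ (14/23)^(1/2) ≈ 0.780.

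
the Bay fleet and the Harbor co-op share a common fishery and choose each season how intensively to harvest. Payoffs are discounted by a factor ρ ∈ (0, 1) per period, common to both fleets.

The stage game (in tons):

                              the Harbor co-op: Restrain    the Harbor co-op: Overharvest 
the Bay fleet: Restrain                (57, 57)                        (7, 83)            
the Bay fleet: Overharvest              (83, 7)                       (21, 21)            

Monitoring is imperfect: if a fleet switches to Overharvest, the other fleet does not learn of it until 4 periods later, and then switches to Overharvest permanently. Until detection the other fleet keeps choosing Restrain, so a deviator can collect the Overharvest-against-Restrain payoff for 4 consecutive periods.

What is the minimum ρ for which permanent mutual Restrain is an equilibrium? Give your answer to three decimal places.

A deviator earns 83 for 4 periods, then 21 forever; cooperating earns 57 forever. Multiplying the IC by (1−ρ):
57 ≥ 83(1−ρ^4) + 21ρ^4, so 62·ρ^4 ≥ 26 and ρ^4 ≥ 13/31.
ρ ≥ (13/31)^(1/4) ≈ 0.805.

0.805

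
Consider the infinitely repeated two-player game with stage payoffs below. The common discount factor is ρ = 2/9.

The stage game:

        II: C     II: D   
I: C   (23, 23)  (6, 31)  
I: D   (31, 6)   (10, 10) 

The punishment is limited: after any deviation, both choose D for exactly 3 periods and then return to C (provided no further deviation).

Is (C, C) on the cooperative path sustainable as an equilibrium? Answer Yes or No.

No

A one-shot deviation gives 31 now, then 10 for 3 periods, then back to 23.
Gain from deviating: (31−23) today; loss: (23−10) in each of the next 3 periods.
No-deviation condition: (23−10)(ρ+…+ρ^3) ≥ 31−23, i.e. ρ+…+ρ^3 ≥ 8/13.
At ρ = 2/9: ρ+…+ρ^3 = 0.2826 < 0.6154.
So cooperation is not sustainable.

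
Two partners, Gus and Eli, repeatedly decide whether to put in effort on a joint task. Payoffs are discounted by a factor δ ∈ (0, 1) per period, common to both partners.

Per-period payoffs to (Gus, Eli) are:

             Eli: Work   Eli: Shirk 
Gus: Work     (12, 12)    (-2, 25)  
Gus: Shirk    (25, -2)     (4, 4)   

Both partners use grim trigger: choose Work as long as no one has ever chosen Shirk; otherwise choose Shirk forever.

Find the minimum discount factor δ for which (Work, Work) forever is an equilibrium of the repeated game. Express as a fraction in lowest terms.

Under grim trigger the critical discount factor is (T−C)/(T−P) with T = 25, C = 12, P = 4.
δ* = (25−12)/(25−4) = 13/21.

13/21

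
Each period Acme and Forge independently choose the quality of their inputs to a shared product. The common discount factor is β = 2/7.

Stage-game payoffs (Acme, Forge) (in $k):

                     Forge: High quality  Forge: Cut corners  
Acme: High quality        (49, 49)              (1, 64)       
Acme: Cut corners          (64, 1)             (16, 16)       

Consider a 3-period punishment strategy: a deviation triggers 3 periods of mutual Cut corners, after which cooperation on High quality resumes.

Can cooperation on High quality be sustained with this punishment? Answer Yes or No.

IC: β+…+β^3 ≥ (64−49)/(49−16) = 5/11.
At β = 2/7: partial sum = 0.3907 < 0.4545. Cooperation not sustainable.

No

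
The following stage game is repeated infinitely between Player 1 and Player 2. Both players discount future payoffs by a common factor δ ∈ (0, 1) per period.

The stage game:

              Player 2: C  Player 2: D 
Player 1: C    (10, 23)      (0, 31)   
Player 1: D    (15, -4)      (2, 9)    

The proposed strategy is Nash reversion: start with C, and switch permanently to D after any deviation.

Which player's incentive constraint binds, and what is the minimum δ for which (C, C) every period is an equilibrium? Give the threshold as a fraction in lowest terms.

For Player 1: deviation gain 15−10 = 5, per-period punishment loss 10−2 = 8. IC gives δ ≥ 5/13.
For Player 2: gain 8, loss 14 per period, so δ ≥ 8/22 = 4/11.
The tighter constraint is Player 1's, so cooperation needs δ ≥ 5/13.

Player 1; δ ≥ 5/13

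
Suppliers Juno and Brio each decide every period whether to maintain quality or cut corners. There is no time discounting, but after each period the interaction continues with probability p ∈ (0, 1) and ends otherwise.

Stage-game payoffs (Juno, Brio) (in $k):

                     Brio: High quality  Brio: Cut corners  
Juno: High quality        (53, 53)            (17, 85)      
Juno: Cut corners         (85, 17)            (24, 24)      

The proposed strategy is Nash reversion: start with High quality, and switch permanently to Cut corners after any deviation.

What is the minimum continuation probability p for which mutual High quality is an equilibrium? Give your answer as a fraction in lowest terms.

32/61

With no time discounting, the continuation probability p plays the role of the discount factor.
Grim-trigger IC: 53/(1−p) ≥ 85 + 24p/(1−p) ⇒ p ≥ (85−53)/(85−24) = 32/61.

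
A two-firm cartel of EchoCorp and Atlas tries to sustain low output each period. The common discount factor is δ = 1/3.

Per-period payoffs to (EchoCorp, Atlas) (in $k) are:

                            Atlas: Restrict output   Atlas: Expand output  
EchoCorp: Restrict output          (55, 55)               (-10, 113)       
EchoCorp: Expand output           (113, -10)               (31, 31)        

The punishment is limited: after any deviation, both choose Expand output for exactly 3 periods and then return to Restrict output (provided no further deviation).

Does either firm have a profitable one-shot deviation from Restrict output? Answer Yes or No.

Yes

A one-shot deviation gives 113 now, then 31 for 3 periods, then back to 55.
Gain from deviating: (113−55) today; loss: (55−31) in each of the next 3 periods.
No-deviation condition: (55−31)(δ+…+δ^3) ≥ 113−55, i.e. δ+…+δ^3 ≥ 29/12.
At δ = 1/3: δ+…+δ^3 = 0.4815 < 2.4167.
So cooperation is not sustainable.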